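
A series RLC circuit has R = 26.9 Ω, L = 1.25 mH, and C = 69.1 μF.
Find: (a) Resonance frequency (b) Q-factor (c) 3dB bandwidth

Step 1 — Resonance: ω₀ = 1/√(LC) = 1/√(0.00125·6.91e-05) = 3403 rad/s.
Step 2 — f₀ = ω₀/(2π) = 541.5 Hz.
Step 3 — Series Q: Q = ω₀L/R = 3403·0.00125/26.9 = 0.1581.
Step 4 — Bandwidth: Δω = ω₀/Q = 2.152e+04 rad/s; BW = Δω/(2π) = 3425 Hz.

(a) f₀ = 541.5 Hz  (b) Q = 0.1581  (c) BW = 3425 Hz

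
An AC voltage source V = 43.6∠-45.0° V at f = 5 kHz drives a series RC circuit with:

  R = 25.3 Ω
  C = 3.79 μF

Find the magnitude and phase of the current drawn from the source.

Step 1 — Angular frequency: ω = 2π·f = 2π·5000 = 3.142e+04 rad/s.
Step 2 — Component impedances:
  R: Z = R = 25.3 Ω
  C: Z = 1/(jωC) = -j/(ω·C) = 0 - j8.399 Ω
Step 3 — Series combination: Z_total = R + C = 25.3 - j8.399 Ω = 26.66∠-18.4° Ω.
Step 4 — Source phasor: V = 43.6∠-45.0° V = 30.83 - j30.83 V.
Step 5 — Ohm's law: I = V / Z_total = (30.83 - j30.83) / (25.3 - j8.399) = 1.462 - j0.7332 A.
Step 6 — Convert to polar: |I| = 1.636 A, ∠I = -26.6°.

I = 1.636∠-26.6° A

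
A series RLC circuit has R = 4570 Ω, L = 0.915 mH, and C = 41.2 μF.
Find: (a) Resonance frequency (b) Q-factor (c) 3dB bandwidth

Step 1 — Resonance condition Im(Z)=0 gives ω₀ = 1/√(LC).
Step 2 — ω₀ = 1/√(0.000915·4.12e-05) = 5150 rad/s.
Step 3 — f₀ = ω₀/(2π) = 819.7 Hz.
Step 4 — Series Q: Q = ω₀L/R = 5150·0.000915/4570 = 0.001031.
Step 5 — 3dB bandwidth: Δω = ω₀/Q = 4.995e+06 rad/s; BW = Δω/(2π) = 7.949e+05 Hz.

(a) f₀ = 819.7 Hz  (b) Q = 0.001031  (c) BW = 7.949e+05 Hz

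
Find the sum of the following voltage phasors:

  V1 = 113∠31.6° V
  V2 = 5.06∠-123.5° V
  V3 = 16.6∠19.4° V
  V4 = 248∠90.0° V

Step 1 — Convert each phasor to rectangular form:
  V1 = 113·(cos(31.6°) + j·sin(31.6°)) = 96.25 + j59.21 V
  V2 = 5.06·(cos(-123.5°) + j·sin(-123.5°)) = -2.793 - j4.219 V
  V3 = 16.6·(cos(19.4°) + j·sin(19.4°)) = 15.66 + j5.514 V
  V4 = 248·(cos(90.0°) + j·sin(90.0°)) = 0 + j248 V
Step 2 — Sum components: V_total = 109.1 + j308.5 V.
Step 3 — Convert to polar: |V_total| = 327.2 V, ∠V_total = 70.5°.

V_total = 327.2∠70.5° V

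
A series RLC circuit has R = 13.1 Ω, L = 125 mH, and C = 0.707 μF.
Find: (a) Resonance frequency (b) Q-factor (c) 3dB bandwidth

Step 1 — Resonance: ω₀ = 1/√(LC) = 1/√(0.125·7.07e-07) = 3364 rad/s.
Step 2 — f₀ = ω₀/(2π) = 535.4 Hz.
Step 3 — Series Q: Q = ω₀L/R = 3364·0.125/13.1 = 32.1.
Step 4 — Bandwidth: Δω = ω₀/Q = 104.8 rad/s; BW = Δω/(2π) = 16.68 Hz.

(a) f₀ = 535.4 Hz  (b) Q = 32.1  (c) BW = 16.68 Hz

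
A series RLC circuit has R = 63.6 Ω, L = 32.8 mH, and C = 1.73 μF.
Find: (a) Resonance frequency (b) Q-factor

Step 1 — Resonance condition Im(Z)=0 gives ω₀ = 1/√(LC).
Step 2 — ω₀ = 1/√(0.0328·1.73e-06) = 4198 rad/s.
Step 3 — f₀ = ω₀/(2π) = 668.1 Hz.
Step 4 — Series Q: Q = ω₀L/R = 4198·0.0328/63.6 = 2.165.

(a) f₀ = 668.1 Hz  (b) Q = 2.165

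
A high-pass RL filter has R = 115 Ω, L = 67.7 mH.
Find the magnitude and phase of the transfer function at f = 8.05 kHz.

Step 1 — Angular frequency: ω = 2π·8050 = 5.058e+04 rad/s.
Step 2 — Transfer function: H(jω) = jωL/(R + jωL).
Step 3 — Numerator jωL = j·3424; denominator R + jωL = 115 + j3424.
Step 4 — H = 0.9989 + j0.03355.
Step 5 — Magnitude: |H| = 0.9994 (-0.0 dB); phase: φ = 1.9°.

|H| = 0.9994 (-0.0 dB), φ = 1.9°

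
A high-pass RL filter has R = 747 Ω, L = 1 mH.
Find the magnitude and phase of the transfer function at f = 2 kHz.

Step 1 — Angular frequency: ω = 2π·2000 = 1.257e+04 rad/s.
Step 2 — Transfer function: H(jω) = jωL/(R + jωL).
Step 3 — Numerator jωL = j·12.57; denominator R + jωL = 747 + j12.57.
Step 4 — H = 0.0002829 + j0.01682.
Step 5 — Magnitude: |H| = 0.01682 (-35.5 dB); phase: φ = 89.0°.

|H| = 0.01682 (-35.5 dB), φ = 89.0°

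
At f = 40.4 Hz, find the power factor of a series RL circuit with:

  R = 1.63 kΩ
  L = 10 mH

Step 1 — Angular frequency: ω = 2π·f = 2π·40.4 = 253.8 rad/s.
Step 2 — Component impedances:
  R: Z = R = 1630 Ω
  L: Z = jωL = j·253.8·0.01 = 0 + j2.538 Ω
Step 3 — Series combination: Z_total = R + L = 1630 + j2.538 Ω = 1630∠0.1° Ω.
Step 4 — Power factor: PF = cos(φ) = Re(Z)/|Z| = 1630/1630 = 1.
Step 5 — Type: Im(Z) = 2.538 ⇒ lagging (phase φ = 0.1°).

PF = 1 (lagging, φ = 0.1°)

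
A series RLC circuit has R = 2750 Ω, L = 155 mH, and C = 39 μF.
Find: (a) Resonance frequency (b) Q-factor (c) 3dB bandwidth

Step 1 — Resonance: ω₀ = 1/√(LC) = 1/√(0.155·3.9e-05) = 406.7 rad/s.
Step 2 — f₀ = ω₀/(2π) = 64.73 Hz.
Step 3 — Series Q: Q = ω₀L/R = 406.7·0.155/2750 = 0.02292.
Step 4 — Bandwidth: Δω = ω₀/Q = 1.774e+04 rad/s; BW = Δω/(2π) = 2824 Hz.

(a) f₀ = 64.73 Hz  (b) Q = 0.02292  (c) BW = 2824 Hz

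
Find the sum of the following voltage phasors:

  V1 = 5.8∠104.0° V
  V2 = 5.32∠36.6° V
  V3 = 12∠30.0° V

Step 1 — Convert each phasor to rectangular form:
  V1 = 5.8·(cos(104.0°) + j·sin(104.0°)) = -1.403 + j5.628 V
  V2 = 5.32·(cos(36.6°) + j·sin(36.6°)) = 4.271 + j3.172 V
  V3 = 12·(cos(30.0°) + j·sin(30.0°)) = 10.39 + j6 V
Step 2 — Sum components: V_total = 13.26 + j14.8 V.
Step 3 — Convert to polar: |V_total| = 19.87 V, ∠V_total = 48.1°.

V_total = 19.87∠48.1° V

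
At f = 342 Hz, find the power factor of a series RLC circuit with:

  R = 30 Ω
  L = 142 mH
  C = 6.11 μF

Step 1 — Angular frequency: ω = 2π·f = 2π·342 = 2149 rad/s.
Step 2 — Component impedances:
  R: Z = R = 30 Ω
  L: Z = jωL = j·2149·0.142 = 0 + j305.1 Ω
  C: Z = 1/(jωC) = -j/(ω·C) = 0 - j76.16 Ω
Step 3 — Series combination: Z_total = R + L + C = 30 + j229 Ω = 230.9∠82.5° Ω.
Step 4 — Power factor: PF = cos(φ) = Re(Z)/|Z| = 30/230.9 = 0.1299.
Step 5 — Type: Im(Z) = 229 ⇒ lagging (phase φ = 82.5°).

PF = 0.1299 (lagging, φ = 82.5°)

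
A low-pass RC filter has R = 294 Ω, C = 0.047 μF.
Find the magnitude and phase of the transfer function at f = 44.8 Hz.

Step 1 — Angular frequency: ω = 2π·44.8 = 281.5 rad/s.
Step 2 — Transfer function: H(jω) = 1/(1 + jωRC).
Step 3 — Denominator: 1 + jωRC = 1 + j·281.5·294·4.7e-08 = 1 + j0.00389.
Step 4 — H = 1 - j0.00389.
Step 5 — Magnitude: |H| = 1 (-0.0 dB); phase: φ = -0.2°.

|H| = 1 (-0.0 dB), φ = -0.2°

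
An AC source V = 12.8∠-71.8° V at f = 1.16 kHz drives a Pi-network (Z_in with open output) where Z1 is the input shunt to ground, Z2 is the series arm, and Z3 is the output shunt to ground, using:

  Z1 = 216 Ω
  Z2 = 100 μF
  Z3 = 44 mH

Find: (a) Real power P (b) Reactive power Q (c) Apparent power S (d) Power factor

Step 1 — Angular frequency: ω = 2π·f = 2π·1160 = 7288 rad/s.
Step 2 — Component impedances:
  Z1: Z = R = 216 Ω
  Z2: Z = 1/(jωC) = -j/(ω·C) = 0 - j1.372 Ω
  Z3: Z = jωL = j·7288·0.044 = 0 + j320.7 Ω
Step 3 — With open output, the series arm Z2 and the output shunt Z3 appear in series to ground: Z2 + Z3 = 0 + j319.3 Ω.
Step 4 — Parallel with input shunt Z1: Z_in = Z1 || (Z2 + Z3) = 148.2 + j100.2 Ω = 178.9∠34.1° Ω.
Step 5 — Source phasor: V = 12.8∠-71.8° V = 3.998 - j12.16 V.
Step 6 — Current: I = V / Z = -0.01957 - j0.06881 A = 0.07154∠-105.9° A.
Step 7 — Complex power: S = V·I* = 0.7585 + j0.5131 VA.
Step 8 — Real power: P = Re(S) = 0.7585 W.
Step 9 — Reactive power: Q = Im(S) = 0.5131 VAR.
Step 10 — Apparent power: |S| = 0.9158 VA.
Step 11 — Power factor: PF = P/|S| = 0.8283 (lagging).

(a) P = 0.7585 W  (b) Q = 0.5131 VAR  (c) S = 0.9158 VA  (d) PF = 0.8283 (lagging)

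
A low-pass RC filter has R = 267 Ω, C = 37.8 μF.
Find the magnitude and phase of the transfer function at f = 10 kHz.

Step 1 — Angular frequency: ω = 2π·1e+04 = 6.283e+04 rad/s.
Step 2 — Transfer function: H(jω) = 1/(1 + jωRC).
Step 3 — Denominator: 1 + jωRC = 1 + j·6.283e+04·267·3.78e-05 = 1 + j634.1.
Step 4 — H = 2.487e-06 - j0.001577.
Step 5 — Magnitude: |H| = 0.001577 (-56.0 dB); phase: φ = -89.9°.

|H| = 0.001577 (-56.0 dB), φ = -89.9°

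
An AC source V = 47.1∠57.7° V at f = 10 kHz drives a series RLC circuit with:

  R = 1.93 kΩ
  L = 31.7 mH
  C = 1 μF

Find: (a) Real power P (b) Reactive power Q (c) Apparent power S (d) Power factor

Step 1 — Angular frequency: ω = 2π·f = 2π·1e+04 = 6.283e+04 rad/s.
Step 2 — Component impedances:
  R: Z = R = 1930 Ω
  L: Z = jωL = j·6.283e+04·0.0317 = 0 + j1992 Ω
  C: Z = 1/(jωC) = -j/(ω·C) = 0 - j15.92 Ω
Step 3 — Series combination: Z_total = R + L + C = 1930 + j1976 Ω = 2762∠45.7° Ω.
Step 4 — Source phasor: V = 47.1∠57.7° V = 25.17 + j39.81 V.
Step 5 — Current: I = V / Z = 0.01668 + j0.003553 A = 0.01705∠12.0° A.
Step 6 — Complex power: S = V·I* = 0.5612 + j0.5746 VA.
Step 7 — Real power: P = Re(S) = 0.5612 W.
Step 8 — Reactive power: Q = Im(S) = 0.5746 VAR.
Step 9 — Apparent power: |S| = 0.8032 VA.
Step 10 — Power factor: PF = P/|S| = 0.6988 (lagging).

(a) P = 0.5612 W  (b) Q = 0.5746 VAR  (c) S = 0.8032 VA  (d) PF = 0.6988 (lagging)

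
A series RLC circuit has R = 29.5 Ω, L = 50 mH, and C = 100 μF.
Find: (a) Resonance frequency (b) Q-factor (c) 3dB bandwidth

Step 1 — Resonance: ω₀ = 1/√(LC) = 1/√(0.05·0.0001) = 447.2 rad/s.
Step 2 — f₀ = ω₀/(2π) = 71.18 Hz.
Step 3 — Series Q: Q = ω₀L/R = 447.2·0.05/29.5 = 0.758.
Step 4 — Bandwidth: Δω = ω₀/Q = 590 rad/s; BW = Δω/(2π) = 93.9 Hz.

(a) f₀ = 71.18 Hz  (b) Q = 0.758  (c) BW = 93.9 Hz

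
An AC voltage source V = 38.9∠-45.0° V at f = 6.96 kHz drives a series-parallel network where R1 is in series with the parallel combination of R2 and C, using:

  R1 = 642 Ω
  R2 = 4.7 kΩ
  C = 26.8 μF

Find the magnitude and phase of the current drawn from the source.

Step 1 — Angular frequency: ω = 2π·f = 2π·6960 = 4.373e+04 rad/s.
Step 2 — Component impedances:
  R1: Z = R = 642 Ω
  R2: Z = R = 4700 Ω
  C: Z = 1/(jωC) = -j/(ω·C) = 0 - j0.8532 Ω
Step 3 — Parallel branch: R2 || C = 1/(1/R2 + 1/C) = 0.0001549 - j0.8532 Ω.
Step 4 — Series with R1: Z_total = R1 + (R2 || C) = 642 - j0.8532 Ω = 642∠-0.1° Ω.
Step 5 — Source phasor: V = 38.9∠-45.0° V = 27.51 - j27.51 V.
Step 6 — Ohm's law: I = V / Z_total = (27.51 - j27.51) / (642 - j0.8532) = 0.0429 - j0.04279 A.
Step 7 — Convert to polar: |I| = 0.06059 A, ∠I = -44.9°.

I = 0.06059∠-44.9° A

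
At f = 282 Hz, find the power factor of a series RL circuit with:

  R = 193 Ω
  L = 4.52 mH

Step 1 — Angular frequency: ω = 2π·f = 2π·282 = 1772 rad/s.
Step 2 — Component impedances:
  R: Z = R = 193 Ω
  L: Z = jωL = j·1772·0.00452 = 0 + j8.009 Ω
Step 3 — Series combination: Z_total = R + L = 193 + j8.009 Ω = 193.2∠2.4° Ω.
Step 4 — Power factor: PF = cos(φ) = Re(Z)/|Z| = 193/193.17 = 0.9991.
Step 5 — Type: Im(Z) = 8.009 ⇒ lagging (phase φ = 2.4°).

PF = 0.9991 (lagging, φ = 2.4°)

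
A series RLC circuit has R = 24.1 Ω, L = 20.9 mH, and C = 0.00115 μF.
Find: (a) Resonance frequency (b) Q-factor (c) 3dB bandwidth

Step 1 — Resonance: ω₀ = 1/√(LC) = 1/√(0.0209·1.15e-09) = 2.04e+05 rad/s.
Step 2 — f₀ = ω₀/(2π) = 3.246e+04 Hz.
Step 3 — Series Q: Q = ω₀L/R = 2.04e+05·0.0209/24.1 = 176.9.
Step 4 — Bandwidth: Δω = ω₀/Q = 1153 rad/s; BW = Δω/(2π) = 183.5 Hz.

(a) f₀ = 3.246e+04 Hz  (b) Q = 176.9  (c) BW = 183.5 Hz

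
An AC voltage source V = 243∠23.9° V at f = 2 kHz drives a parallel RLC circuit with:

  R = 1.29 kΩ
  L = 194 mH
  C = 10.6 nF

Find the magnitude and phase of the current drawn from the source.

Step 1 — Angular frequency: ω = 2π·f = 2π·2000 = 1.257e+04 rad/s.
Step 2 — Component impedances:
  R: Z = R = 1290 Ω
  L: Z = jωL = j·1.257e+04·0.194 = 0 + j2438 Ω
  C: Z = 1/(jωC) = -j/(ω·C) = 0 - j7507 Ω
Step 3 — Parallel combination: 1/Z_total = 1/R + 1/L + 1/C; Z_total = 1144 + j408.8 Ω = 1215∠19.7° Ω.
Step 4 — Source phasor: V = 243∠23.9° V = 222.2 + j98.45 V.
Step 5 — Ohm's law: I = V / Z_total = (222.2 + j98.45) / (1144 + j408.8) = 0.1995 + j0.01478 A.
Step 6 — Convert to polar: |I| = 0.2 A, ∠I = 4.2°.

I = 0.2∠4.2° A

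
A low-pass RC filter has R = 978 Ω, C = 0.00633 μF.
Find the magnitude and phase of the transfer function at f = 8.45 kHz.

Step 1 — Angular frequency: ω = 2π·8450 = 5.309e+04 rad/s.
Step 2 — Transfer function: H(jω) = 1/(1 + jωRC).
Step 3 — Denominator: 1 + jωRC = 1 + j·5.309e+04·978·6.33e-09 = 1 + j0.3287.
Step 4 — H = 0.9025 - j0.2966.
Step 5 — Magnitude: |H| = 0.95 (-0.4 dB); phase: φ = -18.2°.

|H| = 0.95 (-0.4 dB), φ = -18.2°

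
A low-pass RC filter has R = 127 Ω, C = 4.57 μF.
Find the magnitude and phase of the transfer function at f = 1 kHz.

Step 1 — Angular frequency: ω = 2π·1000 = 6283 rad/s.
Step 2 — Transfer function: H(jω) = 1/(1 + jωRC).
Step 3 — Denominator: 1 + jωRC = 1 + j·6283·127·4.57e-06 = 1 + j3.647.
Step 4 — H = 0.06994 - j0.255.
Step 5 — Magnitude: |H| = 0.2645 (-11.6 dB); phase: φ = -74.7°.

|H| = 0.2645 (-11.6 dB), φ = -74.7°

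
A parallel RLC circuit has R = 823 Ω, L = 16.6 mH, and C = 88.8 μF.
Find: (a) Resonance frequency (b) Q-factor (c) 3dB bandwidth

Step 1 — Resonance: ω₀ = 1/√(LC) = 1/√(0.0166·8.88e-05) = 823.6 rad/s.
Step 2 — f₀ = ω₀/(2π) = 131.1 Hz.
Step 3 — Parallel Q: Q = R/(ω₀L) = 823/(823.6·0.0166) = 60.19.
Step 4 — Bandwidth: Δω = ω₀/Q = 13.68 rad/s; BW = Δω/(2π) = 2.178 Hz.

(a) f₀ = 131.1 Hz  (b) Q = 60.19  (c) BW = 2.178 Hz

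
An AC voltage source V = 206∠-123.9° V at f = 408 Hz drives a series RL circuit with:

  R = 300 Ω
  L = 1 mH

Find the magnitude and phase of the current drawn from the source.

Step 1 — Angular frequency: ω = 2π·f = 2π·408 = 2564 rad/s.
Step 2 — Component impedances:
  R: Z = R = 300 Ω
  L: Z = jωL = j·2564·0.001 = 0 + j2.564 Ω
Step 3 — Series combination: Z_total = R + L = 300 + j2.564 Ω = 300∠0.5° Ω.
Step 4 — Source phasor: V = 206∠-123.9° V = -114.9 - j171 V.
Step 5 — Ohm's law: I = V / Z_total = (-114.9 - j171) / (300 + j2.564) = -0.3878 - j0.5666 A.
Step 6 — Convert to polar: |I| = 0.6866 A, ∠I = -124.4°.

I = 0.6866∠-124.4° A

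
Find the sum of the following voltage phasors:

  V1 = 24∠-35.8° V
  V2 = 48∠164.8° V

Step 1 — Convert each phasor to rectangular form:
  V1 = 24·(cos(-35.8°) + j·sin(-35.8°)) = 19.47 - j14.04 V
  V2 = 48·(cos(164.8°) + j·sin(164.8°)) = -46.32 + j12.59 V
Step 2 — Sum components: V_total = -26.86 - j1.454 V.
Step 3 — Convert to polar: |V_total| = 26.89 V, ∠V_total = -176.9°.

V_total = 26.89∠-176.9° V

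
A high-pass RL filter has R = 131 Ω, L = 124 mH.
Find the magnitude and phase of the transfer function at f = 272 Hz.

Step 1 — Angular frequency: ω = 2π·272 = 1709 rad/s.
Step 2 — Transfer function: H(jω) = jωL/(R + jωL).
Step 3 — Numerator jωL = j·211.9; denominator R + jωL = 131 + j211.9.
Step 4 — H = 0.7235 + j0.4473.
Step 5 — Magnitude: |H| = 0.8506 (-1.4 dB); phase: φ = 31.7°.

|H| = 0.8506 (-1.4 dB), φ = 31.7°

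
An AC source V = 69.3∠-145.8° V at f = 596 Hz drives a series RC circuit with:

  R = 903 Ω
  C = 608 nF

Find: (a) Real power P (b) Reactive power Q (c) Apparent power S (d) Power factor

Step 1 — Angular frequency: ω = 2π·f = 2π·596 = 3745 rad/s.
Step 2 — Component impedances:
  R: Z = R = 903 Ω
  C: Z = 1/(jωC) = -j/(ω·C) = 0 - j439.2 Ω
Step 3 — Series combination: Z_total = R + C = 903 - j439.2 Ω = 1004∠-25.9° Ω.
Step 4 — Source phasor: V = 69.3∠-145.8° V = -57.32 - j38.95 V.
Step 5 — Current: I = V / Z = -0.03436 - j0.05985 A = 0.06901∠-119.9° A.
Step 6 — Complex power: S = V·I* = 4.301 - j2.092 VA.
Step 7 — Real power: P = Re(S) = 4.301 W.
Step 8 — Reactive power: Q = Im(S) = -2.092 VAR.
Step 9 — Apparent power: |S| = 4.783 VA.
Step 10 — Power factor: PF = P/|S| = 0.8993 (leading).

(a) P = 4.301 W  (b) Q = -2.092 VAR  (c) S = 4.783 VA  (d) PF = 0.8993 (leading)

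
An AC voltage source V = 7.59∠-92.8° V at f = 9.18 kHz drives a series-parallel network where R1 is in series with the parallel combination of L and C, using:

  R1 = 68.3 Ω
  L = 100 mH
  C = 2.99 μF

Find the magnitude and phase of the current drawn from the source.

Step 1 — Angular frequency: ω = 2π·f = 2π·9180 = 5.768e+04 rad/s.
Step 2 — Component impedances:
  R1: Z = R = 68.3 Ω
  L: Z = jωL = j·5.768e+04·0.1 = 0 + j5768 Ω
  C: Z = 1/(jωC) = -j/(ω·C) = 0 - j5.798 Ω
Step 3 — Parallel branch: L || C = 1/(1/L + 1/C) = 0 - j5.804 Ω.
Step 4 — Series with R1: Z_total = R1 + (L || C) = 68.3 - j5.804 Ω = 68.55∠-4.9° Ω.
Step 5 — Source phasor: V = 7.59∠-92.8° V = -0.3708 - j7.581 V.
Step 6 — Ohm's law: I = V / Z_total = (-0.3708 - j7.581) / (68.3 - j5.804) = 0.003975 - j0.1107 A.
Step 7 — Convert to polar: |I| = 0.1107 A, ∠I = -87.9°.

I = 0.1107∠-87.9° A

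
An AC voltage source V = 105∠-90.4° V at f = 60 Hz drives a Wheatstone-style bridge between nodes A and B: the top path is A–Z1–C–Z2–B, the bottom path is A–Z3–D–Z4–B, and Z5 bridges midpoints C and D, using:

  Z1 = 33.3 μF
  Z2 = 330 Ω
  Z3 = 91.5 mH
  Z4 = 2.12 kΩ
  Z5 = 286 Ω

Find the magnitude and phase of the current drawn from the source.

Step 1 — Angular frequency: ω = 2π·f = 2π·60 = 377 rad/s.
Step 2 — Component impedances:
  Z1: Z = 1/(jωC) = -j/(ω·C) = 0 - j79.66 Ω
  Z2: Z = R = 330 Ω
  Z3: Z = jωL = j·377·0.0915 = 0 + j34.49 Ω
  Z4: Z = R = 2120 Ω
  Z5: Z = R = 286 Ω
Step 3 — Bridge requires nodal analysis (the Z5 bridge couples midpoints C and D, so the two paths cannot be reduced to a simple series/parallel combination). Setting node B to ground and injecting 1 A at node A, the 3-node admittance system at A, C, D solves to V_A = Z_AB = 306.1 - j55.4 Ω = 311∠-10.3° Ω.
Step 4 — Source phasor: V = 105∠-90.4° V = -0.733 - j105 V.
Step 5 — Ohm's law: I = V / Z_total = (-0.733 - j105) / (306.1 - j55.4) = 0.05782 - j0.3326 A.
Step 6 — Convert to polar: |I| = 0.3376 A, ∠I = -80.1°.

I = 0.3376∠-80.1° A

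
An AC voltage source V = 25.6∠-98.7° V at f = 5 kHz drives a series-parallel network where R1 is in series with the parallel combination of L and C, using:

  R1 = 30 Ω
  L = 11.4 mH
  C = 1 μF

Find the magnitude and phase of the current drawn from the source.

Step 1 — Angular frequency: ω = 2π·f = 2π·5000 = 3.142e+04 rad/s.
Step 2 — Component impedances:
  R1: Z = R = 30 Ω
  L: Z = jωL = j·3.142e+04·0.0114 = 0 + j358.1 Ω
  C: Z = 1/(jωC) = -j/(ω·C) = 0 - j31.83 Ω
Step 3 — Parallel branch: L || C = 1/(1/L + 1/C) = 0 - j34.94 Ω.
Step 4 — Series with R1: Z_total = R1 + (L || C) = 30 - j34.94 Ω = 46.05∠-49.3° Ω.
Step 5 — Source phasor: V = 25.6∠-98.7° V = -3.872 - j25.31 V.
Step 6 — Ohm's law: I = V / Z_total = (-3.872 - j25.31) / (30 - j34.94) = 0.3621 - j0.4218 A.
Step 7 — Convert to polar: |I| = 0.5559 A, ∠I = -49.4°.

I = 0.5559∠-49.4° A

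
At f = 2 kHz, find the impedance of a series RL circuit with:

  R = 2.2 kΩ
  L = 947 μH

Step 1 — Angular frequency: ω = 2π·f = 2π·2000 = 1.257e+04 rad/s.
Step 2 — Component impedances:
  R: Z = R = 2200 Ω
  L: Z = jωL = j·1.257e+04·0.000947 = 0 + j11.9 Ω
Step 3 — Series combination: Z_total = R + L = 2200 + j11.9 Ω = 2200∠0.3° Ω.

Z = 2200 + j11.9 Ω = 2200∠0.3° Ω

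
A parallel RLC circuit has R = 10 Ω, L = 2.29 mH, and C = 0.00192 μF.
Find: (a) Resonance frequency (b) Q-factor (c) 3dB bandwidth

Step 1 — Resonance: ω₀ = 1/√(LC) = 1/√(0.00229·1.92e-09) = 4.769e+05 rad/s.
Step 2 — f₀ = ω₀/(2π) = 7.59e+04 Hz.
Step 3 — Parallel Q: Q = R/(ω₀L) = 10/(4.769e+05·0.00229) = 0.009157.
Step 4 — Bandwidth: Δω = ω₀/Q = 5.208e+07 rad/s; BW = Δω/(2π) = 8.289e+06 Hz.

(a) f₀ = 7.59e+04 Hz  (b) Q = 0.009157  (c) BW = 8.289e+06 Hz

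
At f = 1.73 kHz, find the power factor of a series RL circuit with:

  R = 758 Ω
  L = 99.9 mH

Step 1 — Angular frequency: ω = 2π·f = 2π·1730 = 1.087e+04 rad/s.
Step 2 — Component impedances:
  R: Z = R = 758 Ω
  L: Z = jωL = j·1.087e+04·0.0999 = 0 + j1086 Ω
Step 3 — Series combination: Z_total = R + L = 758 + j1086 Ω = 1324∠55.1° Ω.
Step 4 — Power factor: PF = cos(φ) = Re(Z)/|Z| = 758/1324.3 = 0.5724.
Step 5 — Type: Im(Z) = 1086 ⇒ lagging (phase φ = 55.1°).

PF = 0.5724 (lagging, φ = 55.1°)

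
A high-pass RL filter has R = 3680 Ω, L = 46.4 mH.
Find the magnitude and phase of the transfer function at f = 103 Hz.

Step 1 — Angular frequency: ω = 2π·103 = 647.2 rad/s.
Step 2 — Transfer function: H(jω) = jωL/(R + jωL).
Step 3 — Numerator jωL = j·30.03; denominator R + jωL = 3680 + j30.03.
Step 4 — H = 6.658e-05 + j0.008159.
Step 5 — Magnitude: |H| = 0.00816 (-41.8 dB); phase: φ = 89.5°.

|H| = 0.00816 (-41.8 dB), φ = 89.5°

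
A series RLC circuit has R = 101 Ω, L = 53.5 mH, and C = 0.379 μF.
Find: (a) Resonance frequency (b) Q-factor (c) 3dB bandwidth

Step 1 — Resonance condition Im(Z)=0 gives ω₀ = 1/√(LC).
Step 2 — ω₀ = 1/√(0.0535·3.79e-07) = 7023 rad/s.
Step 3 — f₀ = ω₀/(2π) = 1118 Hz.
Step 4 — Series Q: Q = ω₀L/R = 7023·0.0535/101 = 3.72.
Step 5 — 3dB bandwidth: Δω = ω₀/Q = 1888 rad/s; BW = Δω/(2π) = 300.5 Hz.

(a) f₀ = 1118 Hz  (b) Q = 3.72  (c) BW = 300.5 Hz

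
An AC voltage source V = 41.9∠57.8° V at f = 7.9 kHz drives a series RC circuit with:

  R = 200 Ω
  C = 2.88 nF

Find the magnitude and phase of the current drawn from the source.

Step 1 — Angular frequency: ω = 2π·f = 2π·7900 = 4.964e+04 rad/s.
Step 2 — Component impedances:
  R: Z = R = 200 Ω
  C: Z = 1/(jωC) = -j/(ω·C) = 0 - j6995 Ω
Step 3 — Series combination: Z_total = R + C = 200 - j6995 Ω = 6998∠-88.4° Ω.
Step 4 — Source phasor: V = 41.9∠57.8° V = 22.33 + j35.46 V.
Step 5 — Ohm's law: I = V / Z_total = (22.33 + j35.46) / (200 - j6995) = -0.004973 + j0.003334 A.
Step 6 — Convert to polar: |I| = 0.005987 A, ∠I = 146.2°.

I = 0.005987∠146.2° A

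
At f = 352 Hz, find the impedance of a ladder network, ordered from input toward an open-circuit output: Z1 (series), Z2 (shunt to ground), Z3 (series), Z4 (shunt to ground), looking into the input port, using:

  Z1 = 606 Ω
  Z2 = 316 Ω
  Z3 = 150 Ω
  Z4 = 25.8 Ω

Step 1 — Angular frequency: ω = 2π·f = 2π·352 = 2212 rad/s.
Step 2 — Component impedances:
  Z1: Z = R = 606 Ω
  Z2: Z = R = 316 Ω
  Z3: Z = R = 150 Ω
  Z4: Z = R = 25.8 Ω
Step 3 — Ladder network (open output): work backward from the far end, alternating series and parallel combinations. Z_in = 719 Ω = 719∠0.0° Ω.

Z = 719 Ω = 719∠0.0° Ω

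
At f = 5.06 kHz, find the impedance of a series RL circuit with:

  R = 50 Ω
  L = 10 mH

Step 1 — Angular frequency: ω = 2π·f = 2π·5060 = 3.179e+04 rad/s.
Step 2 — Component impedances:
  R: Z = R = 50 Ω
  L: Z = jωL = j·3.179e+04·0.01 = 0 + j317.9 Ω
Step 3 — Series combination: Z_total = R + L = 50 + j317.9 Ω = 321.8∠81.1° Ω.

Z = 50 + j317.9 Ω = 321.8∠81.1° Ω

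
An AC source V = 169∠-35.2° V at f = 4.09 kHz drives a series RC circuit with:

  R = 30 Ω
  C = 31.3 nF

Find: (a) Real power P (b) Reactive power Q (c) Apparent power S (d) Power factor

Step 1 — Angular frequency: ω = 2π·f = 2π·4090 = 2.57e+04 rad/s.
Step 2 — Component impedances:
  R: Z = R = 30 Ω
  C: Z = 1/(jωC) = -j/(ω·C) = 0 - j1243 Ω
Step 3 — Series combination: Z_total = R + C = 30 - j1243 Ω = 1244∠-88.6° Ω.
Step 4 — Source phasor: V = 169∠-35.2° V = 138.1 - j97.42 V.
Step 5 — Current: I = V / Z = 0.08099 + j0.1091 A = 0.1359∠53.4° A.
Step 6 — Complex power: S = V·I* = 0.554 - j22.96 VA.
Step 7 — Real power: P = Re(S) = 0.554 W.
Step 8 — Reactive power: Q = Im(S) = -22.96 VAR.
Step 9 — Apparent power: |S| = 22.97 VA.
Step 10 — Power factor: PF = P/|S| = 0.02412 (leading).

(a) P = 0.554 W  (b) Q = -22.96 VAR  (c) S = 22.97 VA  (d) PF = 0.02412 (leading)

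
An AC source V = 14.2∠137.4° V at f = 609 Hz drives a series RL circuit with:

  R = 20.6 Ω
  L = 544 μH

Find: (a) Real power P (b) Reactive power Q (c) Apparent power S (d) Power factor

Step 1 — Angular frequency: ω = 2π·f = 2π·609 = 3826 rad/s.
Step 2 — Component impedances:
  R: Z = R = 20.6 Ω
  L: Z = jωL = j·3826·0.000544 = 0 + j2.082 Ω
Step 3 — Series combination: Z_total = R + L = 20.6 + j2.082 Ω = 20.7∠5.8° Ω.
Step 4 — Source phasor: V = 14.2∠137.4° V = -10.45 + j9.612 V.
Step 5 — Current: I = V / Z = -0.4556 + j0.5126 A = 0.6858∠131.6° A.
Step 6 — Complex power: S = V·I* = 9.689 + j0.9791 VA.
Step 7 — Real power: P = Re(S) = 9.689 W.
Step 8 — Reactive power: Q = Im(S) = 0.9791 VAR.
Step 9 — Apparent power: |S| = 9.739 VA.
Step 10 — Power factor: PF = P/|S| = 0.9949 (lagging).

(a) P = 9.689 W  (b) Q = 0.9791 VAR  (c) S = 9.739 VA  (d) PF = 0.9949 (lagging)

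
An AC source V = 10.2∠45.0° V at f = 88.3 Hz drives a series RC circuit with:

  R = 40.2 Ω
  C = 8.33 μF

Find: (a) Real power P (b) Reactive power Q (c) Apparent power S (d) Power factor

Step 1 — Angular frequency: ω = 2π·f = 2π·88.3 = 554.8 rad/s.
Step 2 — Component impedances:
  R: Z = R = 40.2 Ω
  C: Z = 1/(jωC) = -j/(ω·C) = 0 - j216.4 Ω
Step 3 — Series combination: Z_total = R + C = 40.2 - j216.4 Ω = 220.1∠-79.5° Ω.
Step 4 — Source phasor: V = 10.2∠45.0° V = 7.212 + j7.212 V.
Step 5 — Current: I = V / Z = -0.02623 + j0.03821 A = 0.04635∠124.5° A.
Step 6 — Complex power: S = V·I* = 0.08635 - j0.4648 VA.
Step 7 — Real power: P = Re(S) = 0.08635 W.
Step 8 — Reactive power: Q = Im(S) = -0.4648 VAR.
Step 9 — Apparent power: |S| = 0.4727 VA.
Step 10 — Power factor: PF = P/|S| = 0.1827 (leading).

(a) P = 0.08635 W  (b) Q = -0.4648 VAR  (c) S = 0.4727 VA  (d) PF = 0.1827 (leading)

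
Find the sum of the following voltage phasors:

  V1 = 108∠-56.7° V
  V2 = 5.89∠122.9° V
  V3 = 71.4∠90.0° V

Step 1 — Convert each phasor to rectangular form:
  V1 = 108·(cos(-56.7°) + j·sin(-56.7°)) = 59.29 - j90.27 V
  V2 = 5.89·(cos(122.9°) + j·sin(122.9°)) = -3.199 + j4.945 V
  V3 = 71.4·(cos(90.0°) + j·sin(90.0°)) = 0 + j71.4 V
Step 2 — Sum components: V_total = 56.1 - j13.92 V.
Step 3 — Convert to polar: |V_total| = 57.8 V, ∠V_total = -13.9°.

V_total = 57.8∠-13.9° V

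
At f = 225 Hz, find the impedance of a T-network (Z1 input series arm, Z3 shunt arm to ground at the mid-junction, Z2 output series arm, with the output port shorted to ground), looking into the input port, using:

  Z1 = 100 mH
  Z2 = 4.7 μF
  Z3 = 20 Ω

Step 1 — Angular frequency: ω = 2π·f = 2π·225 = 1414 rad/s.
Step 2 — Component impedances:
  Z1: Z = jωL = j·1414·0.1 = 0 + j141.4 Ω
  Z2: Z = 1/(jωC) = -j/(ω·C) = 0 - j150.5 Ω
  Z3: Z = R = 20 Ω
Step 3 — With the output port shorted to ground, the output series arm Z2 runs from the junction to ground; the shunt arm Z3 also runs from the junction to ground. They appear in parallel: Z3 || Z2 = 19.65 - j2.612 Ω.
Step 4 — Series with input arm Z1: Z_in = Z1 + (Z3 || Z2) = 19.65 + j138.8 Ω = 140.1∠81.9° Ω.

Z = 19.65 + j138.8 Ω = 140.1∠81.9° Ω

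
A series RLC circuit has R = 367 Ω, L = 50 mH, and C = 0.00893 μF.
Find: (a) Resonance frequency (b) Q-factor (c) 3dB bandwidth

Step 1 — Resonance: ω₀ = 1/√(LC) = 1/√(0.05·8.93e-09) = 4.732e+04 rad/s.
Step 2 — f₀ = ω₀/(2π) = 7532 Hz.
Step 3 — Series Q: Q = ω₀L/R = 4.732e+04·0.05/367 = 6.448.
Step 4 — Bandwidth: Δω = ω₀/Q = 7340 rad/s; BW = Δω/(2π) = 1168 Hz.

(a) f₀ = 7532 Hz  (b) Q = 6.448  (c) BW = 1168 Hz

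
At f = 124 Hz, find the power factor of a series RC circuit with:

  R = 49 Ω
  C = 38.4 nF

Step 1 — Angular frequency: ω = 2π·f = 2π·124 = 779.1 rad/s.
Step 2 — Component impedances:
  R: Z = R = 49 Ω
  C: Z = 1/(jωC) = -j/(ω·C) = 0 - j3.342e+04 Ω
Step 3 — Series combination: Z_total = R + C = 49 - j3.342e+04 Ω = 3.342e+04∠-89.9° Ω.
Step 4 — Power factor: PF = cos(φ) = Re(Z)/|Z| = 49/3.342e+04 = 0.001466.
Step 5 — Type: Im(Z) = -3.342e+04 ⇒ leading (phase φ = -89.9°).

PF = 0.001466 (leading, φ = -89.9°)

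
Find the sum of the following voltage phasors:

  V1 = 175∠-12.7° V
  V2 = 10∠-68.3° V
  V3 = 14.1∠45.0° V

Step 1 — Convert each phasor to rectangular form:
  V1 = 175·(cos(-12.7°) + j·sin(-12.7°)) = 170.7 - j38.47 V
  V2 = 10·(cos(-68.3°) + j·sin(-68.3°)) = 3.697 - j9.291 V
  V3 = 14.1·(cos(45.0°) + j·sin(45.0°)) = 9.97 + j9.97 V
Step 2 — Sum components: V_total = 184.4 - j37.79 V.
Step 3 — Convert to polar: |V_total| = 188.2 V, ∠V_total = -11.6°.

V_total = 188.2∠-11.6° V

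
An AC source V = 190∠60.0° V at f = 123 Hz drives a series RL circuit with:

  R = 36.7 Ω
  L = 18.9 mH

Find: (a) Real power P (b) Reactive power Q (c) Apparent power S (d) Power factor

Step 1 — Angular frequency: ω = 2π·f = 2π·123 = 772.8 rad/s.
Step 2 — Component impedances:
  R: Z = R = 36.7 Ω
  L: Z = jωL = j·772.8·0.0189 = 0 + j14.61 Ω
Step 3 — Series combination: Z_total = R + L = 36.7 + j14.61 Ω = 39.5∠21.7° Ω.
Step 4 — Source phasor: V = 190∠60.0° V = 95 + j164.5 V.
Step 5 — Current: I = V / Z = 3.775 + j2.981 A = 4.81∠38.3° A.
Step 6 — Complex power: S = V·I* = 849.1 + j338 VA.
Step 7 — Real power: P = Re(S) = 849.1 W.
Step 8 — Reactive power: Q = Im(S) = 338 VAR.
Step 9 — Apparent power: |S| = 913.9 VA.
Step 10 — Power factor: PF = P/|S| = 0.9291 (lagging).

(a) P = 849.1 W  (b) Q = 338 VAR  (c) S = 913.9 VA  (d) PF = 0.9291 (lagging)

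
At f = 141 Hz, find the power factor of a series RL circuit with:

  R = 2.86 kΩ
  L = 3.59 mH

Step 1 — Angular frequency: ω = 2π·f = 2π·141 = 885.9 rad/s.
Step 2 — Component impedances:
  R: Z = R = 2860 Ω
  L: Z = jωL = j·885.9·0.00359 = 0 + j3.18 Ω
Step 3 — Series combination: Z_total = R + L = 2860 + j3.18 Ω = 2860∠0.1° Ω.
Step 4 — Power factor: PF = cos(φ) = Re(Z)/|Z| = 2860/2860 = 1.
Step 5 — Type: Im(Z) = 3.18 ⇒ lagging (phase φ = 0.1°).

PF = 1 (lagging, φ = 0.1°)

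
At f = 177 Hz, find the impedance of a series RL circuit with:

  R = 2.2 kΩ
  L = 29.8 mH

Step 1 — Angular frequency: ω = 2π·f = 2π·177 = 1112 rad/s.
Step 2 — Component impedances:
  R: Z = R = 2200 Ω
  L: Z = jωL = j·1112·0.0298 = 0 + j33.14 Ω
Step 3 — Series combination: Z_total = R + L = 2200 + j33.14 Ω = 2200∠0.9° Ω.

Z = 2200 + j33.14 Ω = 2200∠0.9° Ω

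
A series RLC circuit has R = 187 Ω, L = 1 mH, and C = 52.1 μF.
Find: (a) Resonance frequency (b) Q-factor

Step 1 — Resonance condition Im(Z)=0 gives ω₀ = 1/√(LC).
Step 2 — ω₀ = 1/√(0.001·5.21e-05) = 4381 rad/s.
Step 3 — f₀ = ω₀/(2π) = 697.3 Hz.
Step 4 — Series Q: Q = ω₀L/R = 4381·0.001/187 = 0.02343.

(a) f₀ = 697.3 Hz  (b) Q = 0.02343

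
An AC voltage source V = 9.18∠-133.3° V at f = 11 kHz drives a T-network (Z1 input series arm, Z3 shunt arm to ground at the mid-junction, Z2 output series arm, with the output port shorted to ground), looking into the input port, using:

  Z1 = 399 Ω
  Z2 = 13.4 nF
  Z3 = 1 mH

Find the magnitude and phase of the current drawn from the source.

Step 1 — Angular frequency: ω = 2π·f = 2π·1.1e+04 = 6.912e+04 rad/s.
Step 2 — Component impedances:
  Z1: Z = R = 399 Ω
  Z2: Z = 1/(jωC) = -j/(ω·C) = 0 - j1080 Ω
  Z3: Z = jωL = j·6.912e+04·0.001 = 0 + j69.12 Ω
Step 3 — With the output port shorted to ground, the output series arm Z2 runs from the junction to ground; the shunt arm Z3 also runs from the junction to ground. They appear in parallel: Z3 || Z2 = 0 + j73.84 Ω.
Step 4 — Series with input arm Z1: Z_in = Z1 + (Z3 || Z2) = 399 + j73.84 Ω = 405.8∠10.5° Ω.
Step 5 — Source phasor: V = 9.18∠-133.3° V = -6.296 - j6.681 V.
Step 6 — Ohm's law: I = V / Z_total = (-6.296 - j6.681) / (399 + j73.84) = -0.01825 - j0.01337 A.
Step 7 — Convert to polar: |I| = 0.02262 A, ∠I = -143.8°.

I = 0.02262∠-143.8° A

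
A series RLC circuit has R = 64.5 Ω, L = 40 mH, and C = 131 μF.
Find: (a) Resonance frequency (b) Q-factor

Step 1 — Resonance condition Im(Z)=0 gives ω₀ = 1/√(LC).
Step 2 — ω₀ = 1/√(0.04·0.000131) = 436.9 rad/s.
Step 3 — f₀ = ω₀/(2π) = 69.53 Hz.
Step 4 — Series Q: Q = ω₀L/R = 436.9·0.04/64.5 = 0.2709.

(a) f₀ = 69.53 Hz  (b) Q = 0.2709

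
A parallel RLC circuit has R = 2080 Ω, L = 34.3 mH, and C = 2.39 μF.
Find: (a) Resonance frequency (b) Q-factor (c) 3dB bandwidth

Step 1 — Resonance: ω₀ = 1/√(LC) = 1/√(0.0343·2.39e-06) = 3493 rad/s.
Step 2 — f₀ = ω₀/(2π) = 555.9 Hz.
Step 3 — Parallel Q: Q = R/(ω₀L) = 2080/(3493·0.0343) = 17.36.
Step 4 — Bandwidth: Δω = ω₀/Q = 201.2 rad/s; BW = Δω/(2π) = 32.02 Hz.

(a) f₀ = 555.9 Hz  (b) Q = 17.36  (c) BW = 32.02 Hz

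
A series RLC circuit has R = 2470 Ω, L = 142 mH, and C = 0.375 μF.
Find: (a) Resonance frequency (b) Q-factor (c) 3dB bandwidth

Step 1 — Resonance condition Im(Z)=0 gives ω₀ = 1/√(LC).
Step 2 — ω₀ = 1/√(0.142·3.75e-07) = 4334 rad/s.
Step 3 — f₀ = ω₀/(2π) = 689.7 Hz.
Step 4 — Series Q: Q = ω₀L/R = 4334·0.142/2470 = 0.2491.
Step 5 — 3dB bandwidth: Δω = ω₀/Q = 1.739e+04 rad/s; BW = Δω/(2π) = 2768 Hz.

(a) f₀ = 689.7 Hz  (b) Q = 0.2491  (c) BW = 2768 Hz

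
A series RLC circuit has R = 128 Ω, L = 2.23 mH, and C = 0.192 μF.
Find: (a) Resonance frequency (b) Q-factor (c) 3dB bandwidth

Step 1 — Resonance: ω₀ = 1/√(LC) = 1/√(0.00223·1.92e-07) = 4.833e+04 rad/s.
Step 2 — f₀ = ω₀/(2π) = 7692 Hz.
Step 3 — Series Q: Q = ω₀L/R = 4.833e+04·0.00223/128 = 0.842.
Step 4 — Bandwidth: Δω = ω₀/Q = 5.74e+04 rad/s; BW = Δω/(2π) = 9135 Hz.

(a) f₀ = 7692 Hz  (b) Q = 0.842  (c) BW = 9135 Hz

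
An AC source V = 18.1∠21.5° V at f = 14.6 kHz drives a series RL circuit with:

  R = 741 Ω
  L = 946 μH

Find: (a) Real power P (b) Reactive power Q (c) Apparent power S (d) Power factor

Step 1 — Angular frequency: ω = 2π·f = 2π·1.46e+04 = 9.173e+04 rad/s.
Step 2 — Component impedances:
  R: Z = R = 741 Ω
  L: Z = jωL = j·9.173e+04·0.000946 = 0 + j86.78 Ω
Step 3 — Series combination: Z_total = R + L = 741 + j86.78 Ω = 746.1∠6.7° Ω.
Step 4 — Source phasor: V = 18.1∠21.5° V = 16.84 + j6.634 V.
Step 5 — Current: I = V / Z = 0.02345 + j0.006206 A = 0.02426∠14.8° A.
Step 6 — Complex power: S = V·I* = 0.4361 + j0.05108 VA.
Step 7 — Real power: P = Re(S) = 0.4361 W.
Step 8 — Reactive power: Q = Im(S) = 0.05108 VAR.
Step 9 — Apparent power: |S| = 0.4391 VA.
Step 10 — Power factor: PF = P/|S| = 0.9932 (lagging).

(a) P = 0.4361 W  (b) Q = 0.05108 VAR  (c) S = 0.4391 VA  (d) PF = 0.9932 (lagging)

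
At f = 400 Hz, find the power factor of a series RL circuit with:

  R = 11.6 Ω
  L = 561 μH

Step 1 — Angular frequency: ω = 2π·f = 2π·400 = 2513 rad/s.
Step 2 — Component impedances:
  R: Z = R = 11.6 Ω
  L: Z = jωL = j·2513·0.000561 = 0 + j1.41 Ω
Step 3 — Series combination: Z_total = R + L = 11.6 + j1.41 Ω = 11.69∠6.9° Ω.
Step 4 — Power factor: PF = cos(φ) = Re(Z)/|Z| = 11.6/11.685 = 0.9927.
Step 5 — Type: Im(Z) = 1.41 ⇒ lagging (phase φ = 6.9°).

PF = 0.9927 (lagging, φ = 6.9°)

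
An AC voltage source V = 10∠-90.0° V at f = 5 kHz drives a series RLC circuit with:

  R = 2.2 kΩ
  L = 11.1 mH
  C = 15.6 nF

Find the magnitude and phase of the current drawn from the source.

Step 1 — Angular frequency: ω = 2π·f = 2π·5000 = 3.142e+04 rad/s.
Step 2 — Component impedances:
  R: Z = R = 2200 Ω
  L: Z = jωL = j·3.142e+04·0.0111 = 0 + j348.7 Ω
  C: Z = 1/(jωC) = -j/(ω·C) = 0 - j2040 Ω
Step 3 — Series combination: Z_total = R + L + C = 2200 - j1692 Ω = 2775∠-37.6° Ω.
Step 4 — Source phasor: V = 10∠-90.0° V = 0 - j10 V.
Step 5 — Ohm's law: I = V / Z_total = (0 - j10) / (2200 - j1692) = 0.002196 - j0.002856 A.
Step 6 — Convert to polar: |I| = 0.003603 A, ∠I = -52.4°.

I = 0.003603∠-52.4° A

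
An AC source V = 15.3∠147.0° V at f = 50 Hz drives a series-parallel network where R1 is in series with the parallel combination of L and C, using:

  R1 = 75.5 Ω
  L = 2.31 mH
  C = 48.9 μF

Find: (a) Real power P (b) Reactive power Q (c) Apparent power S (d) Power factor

Step 1 — Angular frequency: ω = 2π·f = 2π·50 = 314.2 rad/s.
Step 2 — Component impedances:
  R1: Z = R = 75.5 Ω
  L: Z = jωL = j·314.2·0.00231 = 0 + j0.7257 Ω
  C: Z = 1/(jωC) = -j/(ω·C) = 0 - j65.09 Ω
Step 3 — Parallel branch: L || C = 1/(1/L + 1/C) = 0 + j0.7339 Ω.
Step 4 — Series with R1: Z_total = R1 + (L || C) = 75.5 + j0.7339 Ω = 75.5∠0.6° Ω.
Step 5 — Source phasor: V = 15.3∠147.0° V = -12.83 + j8.333 V.
Step 6 — Current: I = V / Z = -0.1689 + j0.112 A = 0.2026∠146.4° A.
Step 7 — Complex power: S = V·I* = 3.1 + j0.03014 VA.
Step 8 — Real power: P = Re(S) = 3.1 W.
Step 9 — Reactive power: Q = Im(S) = 0.03014 VAR.
Step 10 — Apparent power: |S| = 3.1 VA.
Step 11 — Power factor: PF = P/|S| = 1 (lagging).

(a) P = 3.1 W  (b) Q = 0.03014 VAR  (c) S = 3.1 VA  (d) PF = 1 (lagging)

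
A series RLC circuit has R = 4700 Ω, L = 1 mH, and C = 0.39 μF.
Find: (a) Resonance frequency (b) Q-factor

Step 1 — Resonance condition Im(Z)=0 gives ω₀ = 1/√(LC).
Step 2 — ω₀ = 1/√(0.001·3.9e-07) = 5.064e+04 rad/s.
Step 3 — f₀ = ω₀/(2π) = 8059 Hz.
Step 4 — Series Q: Q = ω₀L/R = 5.064e+04·0.001/4700 = 0.01077.

(a) f₀ = 8059 Hz  (b) Q = 0.01077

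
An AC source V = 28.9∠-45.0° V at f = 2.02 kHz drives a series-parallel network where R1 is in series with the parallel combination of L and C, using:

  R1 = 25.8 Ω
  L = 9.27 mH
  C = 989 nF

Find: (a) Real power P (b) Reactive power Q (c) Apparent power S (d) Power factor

Step 1 — Angular frequency: ω = 2π·f = 2π·2020 = 1.269e+04 rad/s.
Step 2 — Component impedances:
  R1: Z = R = 25.8 Ω
  L: Z = jωL = j·1.269e+04·0.00927 = 0 + j117.7 Ω
  C: Z = 1/(jωC) = -j/(ω·C) = 0 - j79.67 Ω
Step 3 — Parallel branch: L || C = 1/(1/L + 1/C) = 0 - j246.7 Ω.
Step 4 — Series with R1: Z_total = R1 + (L || C) = 25.8 - j246.7 Ω = 248.1∠-84.0° Ω.
Step 5 — Source phasor: V = 28.9∠-45.0° V = 20.44 - j20.44 V.
Step 6 — Current: I = V / Z = 0.0905 + j0.07336 A = 0.1165∠39.0° A.
Step 7 — Complex power: S = V·I* = 0.3501 - j3.348 VA.
Step 8 — Real power: P = Re(S) = 0.3501 W.
Step 9 — Reactive power: Q = Im(S) = -3.348 VAR.
Step 10 — Apparent power: |S| = 3.367 VA.
Step 11 — Power factor: PF = P/|S| = 0.104 (leading).

(a) P = 0.3501 W  (b) Q = -3.348 VAR  (c) S = 3.367 VA  (d) PF = 0.104 (leading)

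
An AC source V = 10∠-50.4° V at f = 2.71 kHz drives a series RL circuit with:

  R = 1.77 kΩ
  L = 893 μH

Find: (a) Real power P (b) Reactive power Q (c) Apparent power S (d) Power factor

Step 1 — Angular frequency: ω = 2π·f = 2π·2710 = 1.703e+04 rad/s.
Step 2 — Component impedances:
  R: Z = R = 1770 Ω
  L: Z = jωL = j·1.703e+04·0.000893 = 0 + j15.21 Ω
Step 3 — Series combination: Z_total = R + L = 1770 + j15.21 Ω = 1770∠0.5° Ω.
Step 4 — Source phasor: V = 10∠-50.4° V = 6.374 - j7.705 V.
Step 5 — Current: I = V / Z = 0.003564 - j0.004384 A = 0.00565∠-50.9° A.
Step 6 — Complex power: S = V·I* = 0.05649 + j0.0004853 VA.
Step 7 — Real power: P = Re(S) = 0.05649 W.
Step 8 — Reactive power: Q = Im(S) = 0.0004853 VAR.
Step 9 — Apparent power: |S| = 0.0565 VA.
Step 10 — Power factor: PF = P/|S| = 1 (lagging).

(a) P = 0.05649 W  (b) Q = 0.0004853 VAR  (c) S = 0.0565 VA  (d) PF = 1 (lagging)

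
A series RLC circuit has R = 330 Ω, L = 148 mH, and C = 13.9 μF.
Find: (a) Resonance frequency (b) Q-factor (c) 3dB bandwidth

Step 1 — Resonance: ω₀ = 1/√(LC) = 1/√(0.148·1.39e-05) = 697.2 rad/s.
Step 2 — f₀ = ω₀/(2π) = 111 Hz.
Step 3 — Series Q: Q = ω₀L/R = 697.2·0.148/330 = 0.3127.
Step 4 — Bandwidth: Δω = ω₀/Q = 2230 rad/s; BW = Δω/(2π) = 354.9 Hz.

(a) f₀ = 111 Hz  (b) Q = 0.3127  (c) BW = 354.9 Hz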